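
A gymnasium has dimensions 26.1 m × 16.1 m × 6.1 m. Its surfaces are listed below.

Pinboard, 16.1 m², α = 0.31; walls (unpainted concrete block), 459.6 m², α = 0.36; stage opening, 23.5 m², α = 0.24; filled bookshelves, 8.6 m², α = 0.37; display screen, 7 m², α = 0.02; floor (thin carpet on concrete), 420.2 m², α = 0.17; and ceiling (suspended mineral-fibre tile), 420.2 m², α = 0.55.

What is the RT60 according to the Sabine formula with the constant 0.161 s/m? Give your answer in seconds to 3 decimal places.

0.856 seconds

Total absorption A = 16.1*0.31 + 459.6*0.36 + 23.5*0.24 + 8.6*0.37 + 7*0.02 + 420.2*0.17 + 420.2*0.55
  = 4.991 + 165.456 + 5.640 + 3.182 + 0.140 + 71.434 + 231.110 = 481.953 m² sabins.
Volume V = 26.1 × 16.1 × 6.1 = 2563.281 m³.
Sabine: RT60 = 0.161 × 2563.281 / 481.953 = 0.856 s.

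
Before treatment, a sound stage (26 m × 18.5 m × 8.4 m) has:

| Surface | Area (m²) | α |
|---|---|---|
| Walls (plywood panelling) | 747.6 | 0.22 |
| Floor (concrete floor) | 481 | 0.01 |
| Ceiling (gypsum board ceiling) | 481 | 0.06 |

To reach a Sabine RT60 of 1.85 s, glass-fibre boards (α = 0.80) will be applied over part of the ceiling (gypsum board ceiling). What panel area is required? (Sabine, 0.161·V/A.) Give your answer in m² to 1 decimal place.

207.4

Total absorption A₁ = 747.6×0.22 + 481×0.01 + 481×0.06
  = 164.472 + 4.810 + 28.860 = 198.142 m² sabins.
Required A₂ = 0.161·4040.4/1.85 = 351.624 sabins.
Absorption to add: 351.624 − 198.142 = 153.482 sabins.
Net gain per m²: Δα = 0.80 − 0.06 = 0.74.
Area = ΔA/Δα = 153.482/0.74 = 207.4 m².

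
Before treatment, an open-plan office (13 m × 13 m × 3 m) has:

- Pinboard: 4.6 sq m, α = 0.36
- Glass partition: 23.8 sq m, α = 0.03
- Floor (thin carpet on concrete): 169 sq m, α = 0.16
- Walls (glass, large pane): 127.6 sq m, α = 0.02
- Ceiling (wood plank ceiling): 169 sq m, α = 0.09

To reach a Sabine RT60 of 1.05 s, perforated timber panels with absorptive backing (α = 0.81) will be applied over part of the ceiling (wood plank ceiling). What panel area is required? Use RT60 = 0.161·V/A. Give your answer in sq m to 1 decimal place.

42.5

Summing Sᵢαᵢ: 1.656 + 0.714 + 27.040 + 2.552 + 15.210 → A₁ = 47.172 sabins.
Required A₂ = 0.161·507/1.05 = 77.740 sabins.
ΔA needed = 77.740 − 47.172 = 30.568 sabins.
Net gain per sq m: Δα = 0.81 − 0.09 = 0.72.
Area = ΔA/Δα = 30.568/0.72 = 42.5 sq m.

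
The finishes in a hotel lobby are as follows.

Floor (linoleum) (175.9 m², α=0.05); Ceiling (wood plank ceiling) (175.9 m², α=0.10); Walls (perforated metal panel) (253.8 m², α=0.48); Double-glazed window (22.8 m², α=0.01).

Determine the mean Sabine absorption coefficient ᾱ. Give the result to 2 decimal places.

0.24

Total surface area S = 628.4 m².
A = 175.9*0.05 + 175.9*0.10 + 253.8*0.48 + 22.8*0.01 = 148.437 sabins.
ᾱ = 148.437 / 628.4 = 0.24.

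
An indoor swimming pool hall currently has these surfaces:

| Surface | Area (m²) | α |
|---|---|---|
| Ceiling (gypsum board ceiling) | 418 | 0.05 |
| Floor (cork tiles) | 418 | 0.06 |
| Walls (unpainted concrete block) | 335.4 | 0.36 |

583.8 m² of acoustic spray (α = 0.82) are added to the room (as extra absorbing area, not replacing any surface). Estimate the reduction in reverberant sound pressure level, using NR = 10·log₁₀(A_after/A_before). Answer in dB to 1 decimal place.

Summing Sᵢαᵢ: 20.900 + 25.080 + 120.744 → A_before = 166.724 sabins.
Added absorption = 583.8 × 0.82 = 478.716 sabins.
A_after = 166.724 + 478.716 = 645.440 sabins.
Reduction = 10 log₁₀(A_after/A_before) = 10 log₁₀(3.8713) = 5.9 dB.

5.9 dB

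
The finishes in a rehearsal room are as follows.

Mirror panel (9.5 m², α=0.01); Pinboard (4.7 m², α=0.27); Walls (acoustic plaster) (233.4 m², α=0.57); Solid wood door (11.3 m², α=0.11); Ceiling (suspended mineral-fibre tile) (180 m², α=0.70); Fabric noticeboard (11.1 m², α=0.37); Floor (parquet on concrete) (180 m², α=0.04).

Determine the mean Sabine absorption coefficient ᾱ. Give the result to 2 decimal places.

0.43

S = Σ Sᵢ = 9.5 + 4.7 + 233.4 + 11.3 + 180 + 11.1 + 180 = 630.0 m².
Σ(Sᵢαᵢ) = 9.5*0.01 + 4.7*0.27 + 233.4*0.57 + 11.3*0.11 + 180*0.70 + 11.1*0.37 + 180*0.04 = 272.952.
ᾱ = 272.952 / 630.0 = 0.43.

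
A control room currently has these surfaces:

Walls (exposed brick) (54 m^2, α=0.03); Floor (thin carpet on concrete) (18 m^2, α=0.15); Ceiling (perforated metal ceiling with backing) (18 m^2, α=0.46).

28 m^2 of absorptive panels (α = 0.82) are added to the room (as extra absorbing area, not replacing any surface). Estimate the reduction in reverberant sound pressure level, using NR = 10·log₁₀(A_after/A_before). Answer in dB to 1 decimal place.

Summing Sᵢαᵢ: 1.620 + 2.700 + 8.280 → A_before = 12.600 sabins.
Treatment contributes 28·0.82 = 22.960 sabins.
A_after = 12.600 + 22.960 = 35.560 sabins.
Reduction = 10 log₁₀(A_after/A_before) = 10 log₁₀(2.8222) = 4.5 dB.

4.5 dB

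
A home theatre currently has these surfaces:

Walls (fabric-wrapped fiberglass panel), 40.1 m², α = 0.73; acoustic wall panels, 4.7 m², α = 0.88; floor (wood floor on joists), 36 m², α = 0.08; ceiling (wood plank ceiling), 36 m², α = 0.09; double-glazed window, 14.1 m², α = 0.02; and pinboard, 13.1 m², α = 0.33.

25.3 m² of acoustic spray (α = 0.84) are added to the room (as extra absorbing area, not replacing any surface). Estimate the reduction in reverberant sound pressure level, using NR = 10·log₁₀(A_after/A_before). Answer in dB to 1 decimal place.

Total absorption A_before = 40.1·0.73 + 4.7·0.88 + 36·0.08 + 36·0.09 + 14.1·0.02 + 13.1·0.33
  = 29.273 + 4.136 + 2.880 + 3.240 + 0.282 + 4.323 = 44.134 m² sabins.
Treatment contributes 25.3·0.84 = 21.252 sabins.
A_after = 44.134 + 21.252 = 65.386 sabins.
Reduction = 10 log₁₀(A_after/A_before) = 10 log₁₀(1.4815) = 1.7 dB.

1.7 dB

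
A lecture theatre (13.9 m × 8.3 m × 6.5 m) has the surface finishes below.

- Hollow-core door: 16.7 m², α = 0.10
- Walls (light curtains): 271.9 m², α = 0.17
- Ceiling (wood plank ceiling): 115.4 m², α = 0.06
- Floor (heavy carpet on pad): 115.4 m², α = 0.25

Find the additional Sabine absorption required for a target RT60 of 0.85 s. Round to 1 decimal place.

Equivalent absorption area: A₁ = 16.7*0.10 + 271.9*0.17 + 115.4*0.06 + 115.4*0.25 = 83.667 m².
Target A₂ = 0.161·749.905/0.85 = 142.041 sabins (V = 749.905 m³).
ΔA = A₂ − A₁ = 142.041 − 83.667 = 58.4 sabins.

58.4 sabins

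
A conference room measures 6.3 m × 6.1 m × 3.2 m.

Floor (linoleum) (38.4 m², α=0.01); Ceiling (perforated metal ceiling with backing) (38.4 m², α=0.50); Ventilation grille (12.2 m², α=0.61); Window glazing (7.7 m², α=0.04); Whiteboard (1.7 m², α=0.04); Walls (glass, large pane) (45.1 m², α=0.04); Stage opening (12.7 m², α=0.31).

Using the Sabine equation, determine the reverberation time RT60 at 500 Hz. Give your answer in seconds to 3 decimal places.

Summing Sᵢαᵢ: 0.384 + 19.200 + 7.442 + 0.308 + 0.068 + 1.804 + 3.937 → A = 33.143 sabins.
Volume V = 6.3 × 6.1 × 3.2 = 122.976 m³.
Sabine: RT60 = 0.161 × 122.976 / 33.143 = 0.597 s.

0.597 s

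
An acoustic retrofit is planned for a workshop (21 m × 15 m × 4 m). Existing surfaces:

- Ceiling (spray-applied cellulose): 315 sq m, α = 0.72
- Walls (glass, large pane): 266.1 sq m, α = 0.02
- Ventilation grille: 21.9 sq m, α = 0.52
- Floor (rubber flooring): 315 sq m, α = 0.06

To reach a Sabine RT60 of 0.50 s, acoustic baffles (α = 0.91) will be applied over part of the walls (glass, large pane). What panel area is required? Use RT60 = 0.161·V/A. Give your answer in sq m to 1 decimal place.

Summing Sᵢαᵢ: 226.800 + 5.322 + 11.388 + 18.900 → A₁ = 262.410 sabins.
V = 1260 m³. Target absorption A₂ = 0.161 × 1260 / 0.50 = 405.720 sabins.
Absorption to add: 405.720 − 262.410 = 143.310 sabins.
Net gain per sq m: Δα = 0.91 − 0.02 = 0.89.
Panel area = 143.310 / 0.89 = 161.0 sq m.

161.0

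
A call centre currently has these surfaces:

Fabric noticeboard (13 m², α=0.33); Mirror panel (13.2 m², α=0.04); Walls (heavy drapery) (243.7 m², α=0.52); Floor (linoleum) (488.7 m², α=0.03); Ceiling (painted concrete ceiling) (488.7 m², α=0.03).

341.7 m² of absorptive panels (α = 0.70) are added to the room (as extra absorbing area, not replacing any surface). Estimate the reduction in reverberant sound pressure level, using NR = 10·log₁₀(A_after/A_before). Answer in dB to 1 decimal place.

Equivalent absorption area: A_before = 13·0.33 + 13.2·0.04 + 243.7·0.52 + 488.7·0.03 + 488.7·0.03 = 160.864 m².
Added absorption = 341.7 × 0.70 = 239.190 sabins.
New total A_after = 400.054 sabins.
NR = 10·log₁₀(400.054/160.864) = 4.0 dB.

4.0 dB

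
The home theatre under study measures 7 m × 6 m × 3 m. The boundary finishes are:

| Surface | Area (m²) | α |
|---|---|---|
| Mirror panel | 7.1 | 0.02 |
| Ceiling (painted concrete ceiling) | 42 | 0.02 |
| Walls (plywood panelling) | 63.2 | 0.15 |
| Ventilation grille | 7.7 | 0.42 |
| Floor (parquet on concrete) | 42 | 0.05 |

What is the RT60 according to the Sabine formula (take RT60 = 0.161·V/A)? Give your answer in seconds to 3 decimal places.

1.284 seconds

Equivalent absorption area: A = 7.1×0.02 + 42×0.02 + 63.2×0.15 + 7.7×0.42 + 42×0.05 = 15.796 m².
Volume V = 7 × 6 × 3 = 126 m³.
T = 0.161 V/A = 0.161·126/15.796 = 1.284 s.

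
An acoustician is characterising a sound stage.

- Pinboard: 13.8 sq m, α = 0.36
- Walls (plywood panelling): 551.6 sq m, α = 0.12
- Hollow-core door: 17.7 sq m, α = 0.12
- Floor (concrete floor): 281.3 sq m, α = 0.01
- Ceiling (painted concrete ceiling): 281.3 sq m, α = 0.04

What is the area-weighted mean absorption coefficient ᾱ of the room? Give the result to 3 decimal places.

0.076

S = Σ Sᵢ = 13.8 + 551.6 + 17.7 + 281.3 + 281.3 = 1145.7 sq m.
Weighted sum Σ Sα = 87.349.
ᾱ = 87.349 / 1145.7 = 0.076.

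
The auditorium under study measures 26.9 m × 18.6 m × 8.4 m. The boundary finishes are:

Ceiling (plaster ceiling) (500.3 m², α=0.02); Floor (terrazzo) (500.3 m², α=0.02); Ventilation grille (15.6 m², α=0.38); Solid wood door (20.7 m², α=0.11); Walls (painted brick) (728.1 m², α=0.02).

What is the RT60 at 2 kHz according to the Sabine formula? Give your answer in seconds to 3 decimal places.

15.818 sec

Total absorption A = 500.3×0.02 + 500.3×0.02 + 15.6×0.38 + 20.7×0.11 + 728.1×0.02
  = 10.006 + 10.006 + 5.928 + 2.277 + 14.562 = 42.779 m² sabins.
Room volume: 4202.856 m³.
T = 0.161 V/A = 0.161·4202.856/42.779 = 15.818 s.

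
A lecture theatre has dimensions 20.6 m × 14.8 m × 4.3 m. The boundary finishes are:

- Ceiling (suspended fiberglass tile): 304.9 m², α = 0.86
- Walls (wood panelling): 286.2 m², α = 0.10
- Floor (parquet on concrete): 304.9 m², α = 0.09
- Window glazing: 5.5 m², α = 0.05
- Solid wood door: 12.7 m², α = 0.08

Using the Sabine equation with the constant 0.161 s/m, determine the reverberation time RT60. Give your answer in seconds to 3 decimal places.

0.660 seconds

Equivalent absorption area: A = 304.9·0.86 + 286.2·0.10 + 304.9·0.09 + 5.5·0.05 + 12.7·0.08 = 319.566 m².
Room volume: 1310.984 m³.
T = 0.161 V/A = 0.161·1310.984/319.566 = 0.660 s.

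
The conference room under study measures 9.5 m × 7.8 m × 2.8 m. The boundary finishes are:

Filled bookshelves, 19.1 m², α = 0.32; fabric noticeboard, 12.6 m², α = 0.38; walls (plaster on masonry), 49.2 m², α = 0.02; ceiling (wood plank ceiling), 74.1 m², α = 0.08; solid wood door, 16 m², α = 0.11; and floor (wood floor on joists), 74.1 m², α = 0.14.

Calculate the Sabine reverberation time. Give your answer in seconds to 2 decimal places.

1.12 sec

Summing Sᵢαᵢ: 6.112 + 4.788 + 0.984 + 5.928 + 1.760 + 10.374 → A = 29.946 sabins.
V = 9.5·7.8·2.8 = 207.48 m³.
RT60 = 0.161 · V / A = 0.161 × 207.48 / 29.946 = 1.12 s.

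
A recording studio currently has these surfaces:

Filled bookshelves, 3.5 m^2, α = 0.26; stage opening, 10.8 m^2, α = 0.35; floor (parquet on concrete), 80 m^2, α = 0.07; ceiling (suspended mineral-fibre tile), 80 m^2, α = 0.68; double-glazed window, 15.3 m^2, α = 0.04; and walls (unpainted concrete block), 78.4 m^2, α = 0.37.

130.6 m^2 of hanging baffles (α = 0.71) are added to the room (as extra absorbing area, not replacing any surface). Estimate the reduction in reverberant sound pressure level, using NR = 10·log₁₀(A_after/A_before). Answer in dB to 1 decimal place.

Equivalent absorption area: A_before = 3.5*0.26 + 10.8*0.35 + 80*0.07 + 80*0.68 + 15.3*0.04 + 78.4*0.37 = 94.310 m^2.
Added absorption = 130.6 × 0.71 = 92.726 sabins.
A_after = 94.310 + 92.726 = 187.036 sabins.
NR = 10·log₁₀(187.036/94.310) = 3.0 dB.

3.0 dB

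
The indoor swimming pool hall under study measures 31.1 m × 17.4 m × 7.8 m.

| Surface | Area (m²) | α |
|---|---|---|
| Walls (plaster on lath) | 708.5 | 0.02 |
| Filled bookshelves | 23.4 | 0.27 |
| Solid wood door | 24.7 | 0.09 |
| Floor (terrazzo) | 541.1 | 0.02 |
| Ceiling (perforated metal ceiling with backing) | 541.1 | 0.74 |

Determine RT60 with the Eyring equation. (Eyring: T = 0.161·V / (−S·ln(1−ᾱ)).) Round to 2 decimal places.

S = Σ Sᵢ = 1838.8 m².
Absorption A = 708.5×0.02 + 23.4×0.27 + 24.7×0.09 + 541.1×0.02 + 541.1×0.74 = 433.947 sabins.
Mean coefficient ᾱ = A/S = 0.2360.
−S·ln(1−ᾱ) = −1838.8 × ln(1 − 0.2360) = 494.982.
V = 31.1 × 17.4 × 7.8 = 4220.892 m³.
RT60 = 0.161 × 4220.892 / 494.982 = 1.37 s.

1.37 sec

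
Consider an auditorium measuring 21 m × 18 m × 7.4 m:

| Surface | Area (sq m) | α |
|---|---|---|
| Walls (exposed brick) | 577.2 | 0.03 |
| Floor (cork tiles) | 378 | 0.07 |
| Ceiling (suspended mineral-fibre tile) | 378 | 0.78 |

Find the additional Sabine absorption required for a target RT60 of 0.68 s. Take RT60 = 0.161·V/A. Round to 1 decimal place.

Total absorption A₁ = 577.2*0.03 + 378*0.07 + 378*0.78
  = 17.316 + 26.460 + 294.840 = 338.616 sq m sabins.
For T = 0.68 s, need A₂ = 0.161·V/T = 0.161·2797.2/0.68 = 662.278 sabins.
ΔA = A₂ − A₁ = 662.278 − 338.616 = 323.7 sabins.

323.7 sabins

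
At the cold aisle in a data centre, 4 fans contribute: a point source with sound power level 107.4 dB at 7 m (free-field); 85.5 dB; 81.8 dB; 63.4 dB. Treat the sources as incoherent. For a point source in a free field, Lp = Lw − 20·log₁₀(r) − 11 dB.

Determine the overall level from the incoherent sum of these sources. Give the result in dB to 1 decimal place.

87.8 dB

Source at 7 m: Lp = 107.4 − 20·log₁₀(7) − 11 = 79.5 dB.
Converting to relative power and adding: 10^(79.5/10) + 10^(85.5/10) + 10^(81.8/10) + 10^(63.4/10) = 5.975e+08.
Back to dB: 10·log₁₀ Σ = 87.8 dB.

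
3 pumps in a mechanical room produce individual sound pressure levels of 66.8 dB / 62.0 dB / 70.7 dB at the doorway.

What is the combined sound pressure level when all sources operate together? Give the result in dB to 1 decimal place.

72.6 dB

Converting to relative power and adding: 10^(66.8/10) + 10^(62.0/10) + 10^(70.7/10) = 1.812e+07.
Combined level = 10 log₁₀(1.812e+07) = 72.6 dB.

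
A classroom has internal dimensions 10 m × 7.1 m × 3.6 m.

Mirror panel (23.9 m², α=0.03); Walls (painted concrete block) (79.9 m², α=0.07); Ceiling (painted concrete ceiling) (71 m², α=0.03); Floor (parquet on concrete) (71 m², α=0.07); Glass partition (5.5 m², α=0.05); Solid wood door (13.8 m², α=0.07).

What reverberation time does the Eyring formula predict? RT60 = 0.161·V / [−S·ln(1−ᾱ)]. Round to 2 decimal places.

2.73 sec

Total surface area S = 23.9 + 79.9 + 71 + 71 + 5.5 + 13.8 = 265.1 m².
Σ(Sᵢαᵢ) = 23.9×0.03 + 79.9×0.07 + 71×0.03 + 71×0.07 + 5.5×0.05 + 13.8×0.07 = 14.651.
ᾱ = 14.651 / 265.1 = 0.0553.
−S·ln(1−ᾱ) = −265.1 × ln(1 − 0.0553) = 15.081.
V = 10 × 7.1 × 3.6 = 255.6 m³.
RT60 = 0.161 × 255.6 / 15.081 = 2.73 s.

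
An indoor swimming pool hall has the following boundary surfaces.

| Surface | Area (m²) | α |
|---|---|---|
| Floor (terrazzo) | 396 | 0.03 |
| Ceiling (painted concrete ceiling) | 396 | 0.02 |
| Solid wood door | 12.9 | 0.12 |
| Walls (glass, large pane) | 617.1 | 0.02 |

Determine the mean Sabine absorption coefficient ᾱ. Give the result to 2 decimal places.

S = Σ Sᵢ = 396 + 396 + 12.9 + 617.1 = 1422.0 m².
Σ(Sᵢαᵢ) = 396*0.03 + 396*0.02 + 12.9*0.12 + 617.1*0.02 = 33.690.
ᾱ = A/S = 0.02.

0.02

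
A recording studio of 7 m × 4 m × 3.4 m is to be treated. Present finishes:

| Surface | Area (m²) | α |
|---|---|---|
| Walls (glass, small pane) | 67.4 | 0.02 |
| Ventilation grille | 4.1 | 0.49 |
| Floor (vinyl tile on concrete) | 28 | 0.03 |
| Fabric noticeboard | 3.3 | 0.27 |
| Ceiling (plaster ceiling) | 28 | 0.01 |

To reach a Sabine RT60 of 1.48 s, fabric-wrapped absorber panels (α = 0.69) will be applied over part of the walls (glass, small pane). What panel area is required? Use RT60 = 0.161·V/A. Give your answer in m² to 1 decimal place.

7.4

Summing Sᵢαᵢ: 1.348 + 2.009 + 0.840 + 0.891 + 0.280 → A₁ = 5.368 sabins.
V = 95.2 m³. Target absorption A₂ = 0.161 × 95.2 / 1.48 = 10.356 sabins.
Absorption to add: 10.356 − 5.368 = 4.988 sabins.
Net gain per m²: Δα = 0.69 − 0.02 = 0.67.
Panel area = 4.988 / 0.67 = 7.4 m².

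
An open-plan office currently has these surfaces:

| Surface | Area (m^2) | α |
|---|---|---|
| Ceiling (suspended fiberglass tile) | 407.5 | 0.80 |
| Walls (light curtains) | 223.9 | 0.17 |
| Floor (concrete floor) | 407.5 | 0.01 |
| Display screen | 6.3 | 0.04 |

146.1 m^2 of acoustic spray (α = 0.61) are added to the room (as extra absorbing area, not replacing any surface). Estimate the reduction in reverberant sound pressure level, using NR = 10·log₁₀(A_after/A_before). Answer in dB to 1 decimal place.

0.9 dB

A_before = Σ Sᵢαᵢ = 407.5*0.80 + 223.9*0.17 + 407.5*0.01 + 6.3*0.04 = 368.390 sabins.
Treatment contributes 146.1·0.61 = 89.121 sabins.
New total A_after = 457.511 sabins.
Reduction = 10 log₁₀(A_after/A_before) = 10 log₁₀(1.2419) = 0.9 dB.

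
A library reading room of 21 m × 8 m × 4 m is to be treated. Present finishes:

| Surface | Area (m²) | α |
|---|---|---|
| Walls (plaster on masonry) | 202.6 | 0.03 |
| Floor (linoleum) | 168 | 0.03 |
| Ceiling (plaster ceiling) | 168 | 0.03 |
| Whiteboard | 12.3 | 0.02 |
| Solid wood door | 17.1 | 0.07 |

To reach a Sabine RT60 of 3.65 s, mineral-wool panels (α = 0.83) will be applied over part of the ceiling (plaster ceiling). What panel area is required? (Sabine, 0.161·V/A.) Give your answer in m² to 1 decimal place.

Total absorption A₁ = 202.6×0.03 + 168×0.03 + 168×0.03 + 12.3×0.02 + 17.1×0.07
  = 6.078 + 5.040 + 5.040 + 0.246 + 1.197 = 17.601 m² sabins.
Required A₂ = 0.161·672/3.65 = 29.642 sabins.
ΔA needed = 29.642 − 17.601 = 12.041 sabins.
Net gain per m²: Δα = 0.83 − 0.03 = 0.80.
Area = ΔA/Δα = 12.041/0.80 = 15.1 m².

15.1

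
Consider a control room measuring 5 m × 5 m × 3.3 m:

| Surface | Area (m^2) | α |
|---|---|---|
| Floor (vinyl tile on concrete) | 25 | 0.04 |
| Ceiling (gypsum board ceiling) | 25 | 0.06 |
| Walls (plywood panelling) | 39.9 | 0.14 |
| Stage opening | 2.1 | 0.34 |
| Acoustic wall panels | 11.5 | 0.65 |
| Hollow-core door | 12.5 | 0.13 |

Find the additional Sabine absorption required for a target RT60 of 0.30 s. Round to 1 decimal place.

26.4 sabins

Total absorption A₁ = 25*0.04 + 25*0.06 + 39.9*0.14 + 2.1*0.34 + 11.5*0.65 + 12.5*0.13
  = 1.000 + 1.500 + 5.586 + 0.714 + 7.475 + 1.625 = 17.900 m^2 sabins.
V = 82.5 m³. Required absorption A₂ = 0.161 × 82.5 / 0.30 = 44.275 sabins.
ΔA = A₂ − A₁ = 44.275 − 17.900 = 26.4 sabins.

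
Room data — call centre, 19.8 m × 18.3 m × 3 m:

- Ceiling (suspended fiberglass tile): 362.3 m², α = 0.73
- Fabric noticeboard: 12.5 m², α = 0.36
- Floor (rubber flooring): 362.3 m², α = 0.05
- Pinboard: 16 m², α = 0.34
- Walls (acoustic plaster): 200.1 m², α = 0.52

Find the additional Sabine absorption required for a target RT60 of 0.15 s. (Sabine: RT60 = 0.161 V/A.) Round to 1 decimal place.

Summing Sᵢαᵢ: 264.479 + 4.500 + 18.115 + 5.440 + 104.052 → A₁ = 396.586 sabins.
Target A₂ = 0.161·1087.02/0.15 = 1166.735 sabins (V = 1087.02 m³).
ΔA = A₂ − A₁ = 1166.735 − 396.586 = 770.1 sabins.

770.1 sabins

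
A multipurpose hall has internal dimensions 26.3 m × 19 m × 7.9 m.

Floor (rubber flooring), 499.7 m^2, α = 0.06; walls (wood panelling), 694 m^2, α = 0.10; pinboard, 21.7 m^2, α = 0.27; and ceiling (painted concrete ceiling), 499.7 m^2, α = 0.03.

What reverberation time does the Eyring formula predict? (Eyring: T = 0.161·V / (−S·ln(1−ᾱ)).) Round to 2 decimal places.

S = Σ Sᵢ = 1715.1 m^2.
Σ(Sᵢαᵢ) = 499.7×0.06 + 694×0.10 + 21.7×0.27 + 499.7×0.03 = 120.232.
Mean coefficient ᾱ = A/S = 0.0701.
Eyring denominator: −S ln(1−ᾱ) = 124.650.
V = 26.3 × 19 × 7.9 = 3947.63 m³.
T = 0.161·V/[−S·ln(1−ᾱ)] = 0.161·3947.63/124.650 = 5.10 s.

5.10 sec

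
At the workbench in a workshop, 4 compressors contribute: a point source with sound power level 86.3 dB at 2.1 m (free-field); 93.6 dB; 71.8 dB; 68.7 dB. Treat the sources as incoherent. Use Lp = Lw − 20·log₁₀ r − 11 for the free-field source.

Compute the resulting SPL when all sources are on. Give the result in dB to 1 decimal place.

93.7 dB

Source at 2.1 m: Lp = 86.3 − 20·log₁₀(2.1) − 11 = 68.9 dB.
Σ 10^(Lᵢ/10) = 2.321e+09.
Combined level = 10 log₁₀(2.321e+09) = 93.7 dB.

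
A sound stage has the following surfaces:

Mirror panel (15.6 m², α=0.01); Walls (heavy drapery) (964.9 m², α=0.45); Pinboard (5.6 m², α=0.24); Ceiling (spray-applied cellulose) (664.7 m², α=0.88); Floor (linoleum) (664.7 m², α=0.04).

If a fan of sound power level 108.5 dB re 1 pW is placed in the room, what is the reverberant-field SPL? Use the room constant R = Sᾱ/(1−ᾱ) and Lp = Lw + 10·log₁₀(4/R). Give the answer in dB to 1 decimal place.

Σ(Sᵢαᵢ) = 15.6·0.01 + 964.9·0.45 + 5.6·0.24 + 664.7·0.88 + 664.7·0.04 = 1047.229; total area S = 2315.5 m².
ᾱ = 1047.229/2315.5 = 0.4523; R = Sᾱ/(1−ᾱ) = 1047.229/(1−0.4523) = 1912.049 m².
Lp = 108.5 + 10·log₁₀(4/1912.049) = 108.5 + (-26.79) = 81.7 dB.

81.7 dB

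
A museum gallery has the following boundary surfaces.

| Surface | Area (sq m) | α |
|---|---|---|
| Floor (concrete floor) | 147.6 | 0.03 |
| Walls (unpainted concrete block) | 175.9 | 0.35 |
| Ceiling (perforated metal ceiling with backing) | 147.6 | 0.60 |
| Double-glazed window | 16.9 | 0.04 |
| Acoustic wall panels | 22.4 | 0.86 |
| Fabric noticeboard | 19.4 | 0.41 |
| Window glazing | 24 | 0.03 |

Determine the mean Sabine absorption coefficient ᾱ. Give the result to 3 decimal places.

0.331

S = Σ Sᵢ = 147.6 + 175.9 + 147.6 + 16.9 + 22.4 + 19.4 + 24 = 553.8 sq m.
A = 147.6*0.03 + 175.9*0.35 + 147.6*0.60 + 16.9*0.04 + 22.4*0.86 + 19.4*0.41 + 24*0.03 = 183.167 sabins.
ᾱ = A/S = 0.331.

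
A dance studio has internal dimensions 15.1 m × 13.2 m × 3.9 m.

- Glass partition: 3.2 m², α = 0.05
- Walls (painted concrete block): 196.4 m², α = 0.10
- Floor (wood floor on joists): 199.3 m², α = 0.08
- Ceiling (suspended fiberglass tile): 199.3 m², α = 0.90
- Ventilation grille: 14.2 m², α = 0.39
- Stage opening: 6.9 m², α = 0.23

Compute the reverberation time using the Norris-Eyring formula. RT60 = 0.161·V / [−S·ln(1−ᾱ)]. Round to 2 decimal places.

0.45 seconds

S = Σ Sᵢ = 619.3 m².
Absorption A = 3.2×0.05 + 196.4×0.10 + 199.3×0.08 + 199.3×0.90 + 14.2×0.39 + 6.9×0.23 = 222.239 sabins.
Mean coefficient ᾱ = A/S = 0.3589.
Eyring denominator: −S ln(1−ᾱ) = 275.322.
V = 15.1 × 13.2 × 3.9 = 777.348 m³.
RT60 = 0.161 × 777.348 / 275.322 = 0.45 s.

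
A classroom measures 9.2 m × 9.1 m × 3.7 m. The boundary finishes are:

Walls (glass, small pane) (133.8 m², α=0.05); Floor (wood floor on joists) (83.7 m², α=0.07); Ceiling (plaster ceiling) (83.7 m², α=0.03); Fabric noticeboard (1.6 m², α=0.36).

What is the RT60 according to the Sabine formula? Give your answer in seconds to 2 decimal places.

A = Σ Sᵢαᵢ = 133.8×0.05 + 83.7×0.07 + 83.7×0.03 + 1.6×0.36 = 15.636 sabins.
Room volume: 309.764 m³.
T = 0.161 V/A = 0.161·309.764/15.636 = 3.19 s.

3.19 sec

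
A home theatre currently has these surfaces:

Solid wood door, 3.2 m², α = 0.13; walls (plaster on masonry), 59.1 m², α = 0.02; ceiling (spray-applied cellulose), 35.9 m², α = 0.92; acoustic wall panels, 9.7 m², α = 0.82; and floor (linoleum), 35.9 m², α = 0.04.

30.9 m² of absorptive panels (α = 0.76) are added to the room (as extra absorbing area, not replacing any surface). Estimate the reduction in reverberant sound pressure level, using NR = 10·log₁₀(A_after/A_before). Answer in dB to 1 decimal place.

1.9 dB

Summing Sᵢαᵢ: 0.416 + 1.182 + 33.028 + 7.954 + 1.436 → A_before = 44.016 sabins.
Treatment contributes 30.9·0.76 = 23.484 sabins.
A_after = 44.016 + 23.484 = 67.500 sabins.
NR = 10·log₁₀(67.500/44.016) = 1.9 dB.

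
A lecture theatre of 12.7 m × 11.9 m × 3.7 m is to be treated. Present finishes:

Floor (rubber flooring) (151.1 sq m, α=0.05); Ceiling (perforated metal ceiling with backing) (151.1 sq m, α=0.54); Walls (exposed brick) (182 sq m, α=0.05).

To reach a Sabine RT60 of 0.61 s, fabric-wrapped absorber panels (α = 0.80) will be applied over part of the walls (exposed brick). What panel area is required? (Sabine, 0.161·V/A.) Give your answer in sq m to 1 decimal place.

Summing Sᵢαᵢ: 7.555 + 81.594 + 9.100 → A₁ = 98.249 sabins.
Required A₂ = 0.161·559.181/0.61 = 147.587 sabins.
ΔA needed = 147.587 − 98.249 = 49.338 sabins.
Net gain per sq m: Δα = 0.80 − 0.05 = 0.75.
Area = ΔA/Δα = 49.338/0.75 = 65.8 sq m.

65.8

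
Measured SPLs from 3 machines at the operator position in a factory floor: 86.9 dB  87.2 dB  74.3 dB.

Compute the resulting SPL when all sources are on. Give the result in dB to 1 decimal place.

Converting to relative power and adding: 10^(86.9/10) + 10^(87.2/10) + 10^(74.3/10) = 1.042e+09.
Back to dB: 10·log₁₀ Σ = 90.2 dB.

90.2 dB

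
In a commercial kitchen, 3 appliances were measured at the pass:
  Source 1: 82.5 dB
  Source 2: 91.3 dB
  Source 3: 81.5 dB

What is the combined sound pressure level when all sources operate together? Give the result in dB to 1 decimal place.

92.2 dB

Sum in the linear (power) domain: Σ 10^(Lᵢ/10) = 10^(82.5/10) + 10^(91.3/10) + 10^(81.5/10) = 1.668e+09.
Combined level = 10 log₁₀(1.668e+09) = 92.2 dB.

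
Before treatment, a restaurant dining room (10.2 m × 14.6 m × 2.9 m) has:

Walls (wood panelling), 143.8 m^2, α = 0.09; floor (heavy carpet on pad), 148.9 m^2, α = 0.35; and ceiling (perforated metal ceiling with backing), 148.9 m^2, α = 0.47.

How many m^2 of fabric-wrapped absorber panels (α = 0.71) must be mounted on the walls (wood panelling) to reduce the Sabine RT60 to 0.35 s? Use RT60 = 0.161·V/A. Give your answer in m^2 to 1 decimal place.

102.6

A₁ = Σ Sᵢαᵢ = 143.8×0.09 + 148.9×0.35 + 148.9×0.47 = 135.040 sabins.
Required A₂ = 0.161·431.868/0.35 = 198.659 sabins.
Absorption to add: 198.659 − 135.040 = 63.619 sabins.
Net gain per m^2: Δα = 0.71 − 0.09 = 0.62.
Area = ΔA/Δα = 63.619/0.62 = 102.6 m^2.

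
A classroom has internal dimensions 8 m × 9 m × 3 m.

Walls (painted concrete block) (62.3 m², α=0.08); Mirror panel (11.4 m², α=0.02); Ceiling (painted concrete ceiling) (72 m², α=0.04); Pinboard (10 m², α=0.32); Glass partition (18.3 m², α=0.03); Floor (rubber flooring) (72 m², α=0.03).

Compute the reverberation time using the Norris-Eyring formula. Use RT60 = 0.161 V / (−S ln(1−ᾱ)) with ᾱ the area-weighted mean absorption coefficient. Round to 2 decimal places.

S = Σ Sᵢ = 246.0 m².
Σ(Sᵢαᵢ) = 62.3·0.08 + 11.4·0.02 + 72·0.04 + 10·0.32 + 18.3·0.03 + 72·0.03 = 14.001.
ᾱ = 14.001 / 246.0 = 0.0569.
−S·ln(1−ᾱ) = −246.0 × ln(1 − 0.0569) = 14.411.
V = 8 × 9 × 3 = 216 m³.
T = 0.161·V/[−S·ln(1−ᾱ)] = 0.161·216/14.411 = 2.41 s.

2.41 s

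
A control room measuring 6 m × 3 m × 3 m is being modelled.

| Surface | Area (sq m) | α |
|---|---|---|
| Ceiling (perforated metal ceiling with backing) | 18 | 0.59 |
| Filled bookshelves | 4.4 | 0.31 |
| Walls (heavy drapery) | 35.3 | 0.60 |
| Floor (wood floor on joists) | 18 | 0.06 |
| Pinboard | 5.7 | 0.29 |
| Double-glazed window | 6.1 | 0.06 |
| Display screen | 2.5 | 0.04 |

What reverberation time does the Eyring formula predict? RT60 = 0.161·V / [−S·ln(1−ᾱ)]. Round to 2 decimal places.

0.19 s

S = Σ Sᵢ = 90.0 sq m.
Absorption A = 18·0.59 + 4.4·0.31 + 35.3·0.60 + 18·0.06 + 5.7·0.29 + 6.1·0.06 + 2.5·0.04 = 36.363 sabins.
Mean coefficient ᾱ = A/S = 0.4040.
Eyring denominator: −S ln(1−ᾱ) = 46.576.
V = 6 × 3 × 3 = 54 m³.
T = 0.161·V/[−S·ln(1−ᾱ)] = 0.161·54/46.576 = 0.19 s.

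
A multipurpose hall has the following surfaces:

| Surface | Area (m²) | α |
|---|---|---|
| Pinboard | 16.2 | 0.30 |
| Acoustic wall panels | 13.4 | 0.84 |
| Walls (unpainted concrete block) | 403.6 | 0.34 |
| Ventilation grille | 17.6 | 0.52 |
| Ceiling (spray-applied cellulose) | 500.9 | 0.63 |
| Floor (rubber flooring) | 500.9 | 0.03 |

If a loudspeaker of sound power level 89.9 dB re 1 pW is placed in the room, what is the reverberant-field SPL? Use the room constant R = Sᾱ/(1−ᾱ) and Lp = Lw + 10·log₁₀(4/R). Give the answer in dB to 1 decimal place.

A = 493.086 sabins; S = 1452.6 m².
ᾱ = 493.086/1452.6 = 0.3395; R = Sᾱ/(1−ᾱ) = 493.086/(1−0.3395) = 746.534 m².
Lp = Lw + 10 log₁₀(4/R) = 89.9 -22.71 = 67.2 dB.

67.2 dB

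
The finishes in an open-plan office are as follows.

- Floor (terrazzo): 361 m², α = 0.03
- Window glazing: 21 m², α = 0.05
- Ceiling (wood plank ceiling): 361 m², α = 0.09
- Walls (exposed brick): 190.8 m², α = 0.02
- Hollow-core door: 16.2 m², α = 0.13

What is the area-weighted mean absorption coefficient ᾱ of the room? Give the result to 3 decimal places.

0.053

S = Σ Sᵢ = 361 + 21 + 361 + 190.8 + 16.2 = 950.0 m².
A = 361·0.03 + 21·0.05 + 361·0.09 + 190.8·0.02 + 16.2·0.13 = 50.292 sabins.
ᾱ = 50.292 / 950.0 = 0.053.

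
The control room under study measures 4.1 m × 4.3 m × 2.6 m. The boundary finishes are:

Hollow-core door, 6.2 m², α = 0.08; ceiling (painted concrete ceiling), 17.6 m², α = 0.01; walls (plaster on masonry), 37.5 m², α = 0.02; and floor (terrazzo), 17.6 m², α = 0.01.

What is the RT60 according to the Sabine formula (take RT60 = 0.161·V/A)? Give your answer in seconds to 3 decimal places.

4.618 s

Equivalent absorption area: A = 6.2*0.08 + 17.6*0.01 + 37.5*0.02 + 17.6*0.01 = 1.598 m².
V = 4.1·4.3·2.6 = 45.838 m³.
T = 0.161 V/A = 0.161·45.838/1.598 = 4.618 s.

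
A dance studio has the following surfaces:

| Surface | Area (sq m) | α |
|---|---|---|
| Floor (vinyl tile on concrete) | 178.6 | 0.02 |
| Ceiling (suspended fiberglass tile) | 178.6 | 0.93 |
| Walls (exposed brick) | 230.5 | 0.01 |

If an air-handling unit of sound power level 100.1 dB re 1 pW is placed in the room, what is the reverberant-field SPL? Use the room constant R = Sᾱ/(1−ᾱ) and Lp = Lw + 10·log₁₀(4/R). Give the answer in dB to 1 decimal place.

82.3 dB

A = 171.975 sabins; S = 587.7 sq m.
ᾱ = 0.2926, so room constant R = A/(1−ᾱ) = 243.109 sq m.
Lp = Lw + 10 log₁₀(4/R) = 100.1 -17.84 = 82.3 dB.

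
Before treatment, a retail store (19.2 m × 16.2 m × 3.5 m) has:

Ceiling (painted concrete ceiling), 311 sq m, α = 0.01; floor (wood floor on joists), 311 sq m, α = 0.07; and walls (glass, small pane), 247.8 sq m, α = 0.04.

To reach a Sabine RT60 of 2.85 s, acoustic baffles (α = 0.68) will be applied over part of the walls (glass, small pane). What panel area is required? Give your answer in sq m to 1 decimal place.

41.7

Total absorption A₁ = 311*0.01 + 311*0.07 + 247.8*0.04
  = 3.110 + 21.770 + 9.912 = 34.792 sq m sabins.
V = 1088.64 m³. Target absorption A₂ = 0.161 × 1088.64 / 2.85 = 61.499 sabins.
ΔA needed = 61.499 − 34.792 = 26.707 sabins.
Each sq m of panel replacing the walls (glass, small pane) adds (0.68 − 0.04) = 0.64 sabins.
Area = ΔA/Δα = 26.707/0.64 = 41.7 sq m.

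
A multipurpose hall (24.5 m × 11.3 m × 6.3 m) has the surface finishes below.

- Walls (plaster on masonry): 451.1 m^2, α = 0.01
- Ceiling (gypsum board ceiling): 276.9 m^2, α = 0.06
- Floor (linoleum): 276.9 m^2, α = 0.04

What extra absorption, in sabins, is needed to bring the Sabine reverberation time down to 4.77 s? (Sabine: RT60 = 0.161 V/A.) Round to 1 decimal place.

A₁ = Σ Sᵢαᵢ = 451.1×0.01 + 276.9×0.06 + 276.9×0.04 = 32.201 sabins.
V = 1744.155 m³. Required absorption A₂ = 0.161 × 1744.155 / 4.77 = 58.870 sabins.
Additional absorption ΔA = 58.870 − 32.201 = 26.7 sabins.

26.7 sabins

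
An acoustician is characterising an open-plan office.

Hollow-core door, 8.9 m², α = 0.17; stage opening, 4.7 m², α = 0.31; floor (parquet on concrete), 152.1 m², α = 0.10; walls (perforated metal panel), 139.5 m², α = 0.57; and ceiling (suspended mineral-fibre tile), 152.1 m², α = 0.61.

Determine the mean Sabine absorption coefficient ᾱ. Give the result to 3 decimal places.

0.417

S = Σ Sᵢ = 8.9 + 4.7 + 152.1 + 139.5 + 152.1 = 457.3 m².
A = 8.9×0.17 + 4.7×0.31 + 152.1×0.10 + 139.5×0.57 + 152.1×0.61 = 190.476 sabins.
ᾱ = A/S = 0.417.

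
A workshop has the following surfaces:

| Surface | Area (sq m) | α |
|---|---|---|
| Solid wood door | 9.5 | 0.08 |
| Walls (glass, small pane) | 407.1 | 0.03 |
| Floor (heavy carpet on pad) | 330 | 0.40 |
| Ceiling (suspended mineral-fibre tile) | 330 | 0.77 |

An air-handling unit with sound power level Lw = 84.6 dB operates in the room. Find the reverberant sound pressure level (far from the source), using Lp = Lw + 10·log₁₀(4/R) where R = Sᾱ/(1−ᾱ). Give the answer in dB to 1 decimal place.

Σ(Sᵢαᵢ) = 9.5×0.08 + 407.1×0.03 + 330×0.40 + 330×0.77 = 399.073; total area S = 1076.6 sq m.
ᾱ = 0.3707, so room constant R = A/(1−ᾱ) = 634.154 sq m.
Lp = 84.6 + 10·log₁₀(4/634.154) = 84.6 + (-22.00) = 62.6 dB.

62.6 dB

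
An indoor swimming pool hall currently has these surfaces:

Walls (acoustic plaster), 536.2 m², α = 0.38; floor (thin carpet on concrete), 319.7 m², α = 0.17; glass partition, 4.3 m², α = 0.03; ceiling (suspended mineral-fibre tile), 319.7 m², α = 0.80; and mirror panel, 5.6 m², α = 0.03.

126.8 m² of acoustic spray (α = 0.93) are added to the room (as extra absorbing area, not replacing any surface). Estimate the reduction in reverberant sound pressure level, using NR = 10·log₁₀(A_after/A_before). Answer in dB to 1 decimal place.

0.9 dB

Summing Sᵢαᵢ: 203.756 + 54.349 + 0.129 + 255.760 + 0.168 → A_before = 514.162 sabins.
Added absorption = 126.8 × 0.93 = 117.924 sabins.
New total A_after = 632.086 sabins.
NR = 10·log₁₀(632.086/514.162) = 0.9 dB.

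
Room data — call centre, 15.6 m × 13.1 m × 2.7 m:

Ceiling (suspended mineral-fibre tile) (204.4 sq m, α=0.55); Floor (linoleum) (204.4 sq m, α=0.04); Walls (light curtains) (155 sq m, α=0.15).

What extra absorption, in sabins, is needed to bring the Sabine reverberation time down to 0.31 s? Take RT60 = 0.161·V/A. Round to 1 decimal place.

142.7 sabins

Equivalent absorption area: A₁ = 204.4·0.55 + 204.4·0.04 + 155·0.15 = 143.846 sq m.
For T = 0.31 s, need A₂ = 0.161·V/T = 0.161·551.772/0.31 = 286.565 sabins.
ΔA = A₂ − A₁ = 286.565 − 143.846 = 142.7 sabins.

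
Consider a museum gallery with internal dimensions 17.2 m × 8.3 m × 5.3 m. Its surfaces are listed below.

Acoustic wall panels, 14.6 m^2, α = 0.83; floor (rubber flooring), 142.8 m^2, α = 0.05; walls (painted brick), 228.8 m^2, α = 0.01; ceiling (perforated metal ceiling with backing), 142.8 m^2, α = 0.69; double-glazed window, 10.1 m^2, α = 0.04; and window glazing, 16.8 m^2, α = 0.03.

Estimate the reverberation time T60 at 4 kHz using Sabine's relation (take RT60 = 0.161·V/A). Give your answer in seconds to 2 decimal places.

1.01 s

Summing Sᵢαᵢ: 12.118 + 7.140 + 2.288 + 98.532 + 0.404 + 0.504 → A = 120.986 sabins.
Room volume: 756.628 m³.
RT60 = 0.161 · V / A = 0.161 × 756.628 / 120.986 = 1.01 s.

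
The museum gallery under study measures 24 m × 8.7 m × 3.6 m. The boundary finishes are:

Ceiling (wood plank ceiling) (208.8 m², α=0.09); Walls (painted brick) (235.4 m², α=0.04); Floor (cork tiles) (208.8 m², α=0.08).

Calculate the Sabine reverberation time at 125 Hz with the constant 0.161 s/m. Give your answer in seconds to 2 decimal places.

A = Σ Sᵢαᵢ = 208.8*0.09 + 235.4*0.04 + 208.8*0.08 = 44.912 sabins.
Volume V = 24 × 8.7 × 3.6 = 751.68 m³.
Sabine: RT60 = 0.161 × 751.68 / 44.912 = 2.69 s.

2.69 s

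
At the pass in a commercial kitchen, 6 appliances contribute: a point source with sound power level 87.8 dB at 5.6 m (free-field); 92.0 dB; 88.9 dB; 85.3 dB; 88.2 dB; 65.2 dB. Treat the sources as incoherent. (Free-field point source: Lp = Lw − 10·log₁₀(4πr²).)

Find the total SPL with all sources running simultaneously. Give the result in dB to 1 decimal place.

Source at 5.6 m: Lp = 87.8 − 10·log₁₀(4π·5.6²) = 87.8 − 10·log₁₀(394.081) = 61.8 dB.
Sum in the linear (power) domain: Σ 10^(Lᵢ/10) = 10^(61.8/10) + 10^(92.0/10) + 10^(88.9/10) + 10^(85.3/10) + 10^(88.2/10) + 10^(65.2/10) = 3.366e+09.
Combined level = 10 log₁₀(3.366e+09) = 95.3 dB.

95.3 dB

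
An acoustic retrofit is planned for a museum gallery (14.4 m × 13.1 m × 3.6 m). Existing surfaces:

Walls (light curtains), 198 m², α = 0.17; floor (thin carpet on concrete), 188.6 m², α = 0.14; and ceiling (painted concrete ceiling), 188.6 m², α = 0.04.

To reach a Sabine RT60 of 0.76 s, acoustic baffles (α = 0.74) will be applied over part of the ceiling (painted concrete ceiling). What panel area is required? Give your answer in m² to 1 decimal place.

108.9

A₁ = Σ Sᵢαᵢ = 198*0.17 + 188.6*0.14 + 188.6*0.04 = 67.608 sabins.
V = 679.104 m³. Target absorption A₂ = 0.161 × 679.104 / 0.76 = 143.863 sabins.
Absorption to add: 143.863 − 67.608 = 76.255 sabins.
Net gain per m²: Δα = 0.74 − 0.04 = 0.70.
Panel area = 76.255 / 0.70 = 108.9 m².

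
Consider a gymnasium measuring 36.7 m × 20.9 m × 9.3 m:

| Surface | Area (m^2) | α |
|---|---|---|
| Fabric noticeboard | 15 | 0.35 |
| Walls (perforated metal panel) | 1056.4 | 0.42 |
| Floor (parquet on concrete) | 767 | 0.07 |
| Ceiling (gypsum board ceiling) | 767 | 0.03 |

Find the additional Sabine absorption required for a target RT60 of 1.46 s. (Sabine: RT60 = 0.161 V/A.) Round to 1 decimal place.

A₁ = Σ Sᵢαᵢ = 15*0.35 + 1056.4*0.42 + 767*0.07 + 767*0.03 = 525.638 sabins.
For T = 1.46 s, need A₂ = 0.161·V/T = 0.161·7133.379/1.46 = 786.626 sabins.
ΔA = A₂ − A₁ = 786.626 − 525.638 = 261.0 sabins.

261.0 sabins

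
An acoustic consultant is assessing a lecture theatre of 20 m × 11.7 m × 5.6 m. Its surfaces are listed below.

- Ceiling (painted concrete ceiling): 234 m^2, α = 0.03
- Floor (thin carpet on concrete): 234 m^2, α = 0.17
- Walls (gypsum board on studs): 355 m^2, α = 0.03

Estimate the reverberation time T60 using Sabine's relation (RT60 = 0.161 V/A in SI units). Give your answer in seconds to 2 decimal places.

3.67 seconds

Summing Sᵢαᵢ: 7.020 + 39.780 + 10.650 → A = 57.450 sabins.
Room volume: 1310.4 m³.
T = 0.161 V/A = 0.161·1310.4/57.450 = 3.67 s.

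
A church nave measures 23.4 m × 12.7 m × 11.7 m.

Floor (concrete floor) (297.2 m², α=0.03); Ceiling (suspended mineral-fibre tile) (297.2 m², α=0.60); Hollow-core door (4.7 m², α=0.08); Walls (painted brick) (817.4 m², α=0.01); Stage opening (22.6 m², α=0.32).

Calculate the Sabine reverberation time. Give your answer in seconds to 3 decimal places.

Summing Sᵢαᵢ: 8.916 + 178.320 + 0.376 + 8.174 + 7.232 → A = 203.018 sabins.
Volume V = 23.4 × 12.7 × 11.7 = 3477.006 m³.
T = 0.161 V/A = 0.161·3477.006/203.018 = 2.757 s.

2.757 s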